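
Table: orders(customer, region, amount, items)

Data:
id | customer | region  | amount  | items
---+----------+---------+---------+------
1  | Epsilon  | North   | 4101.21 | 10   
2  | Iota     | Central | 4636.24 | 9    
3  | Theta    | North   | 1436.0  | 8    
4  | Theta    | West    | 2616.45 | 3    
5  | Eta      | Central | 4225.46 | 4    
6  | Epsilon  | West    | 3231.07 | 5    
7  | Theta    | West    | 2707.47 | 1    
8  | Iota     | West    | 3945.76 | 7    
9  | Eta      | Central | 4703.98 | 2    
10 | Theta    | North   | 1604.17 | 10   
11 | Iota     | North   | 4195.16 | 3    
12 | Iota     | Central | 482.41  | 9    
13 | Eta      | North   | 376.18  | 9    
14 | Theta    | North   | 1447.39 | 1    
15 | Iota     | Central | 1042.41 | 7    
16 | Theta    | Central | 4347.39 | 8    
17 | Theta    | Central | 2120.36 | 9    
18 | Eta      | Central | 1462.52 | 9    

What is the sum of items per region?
SELECT region, SUM(items) as result
FROM orders
GROUP BY region

Result:
  Central: 57
  North: 41
  West: 16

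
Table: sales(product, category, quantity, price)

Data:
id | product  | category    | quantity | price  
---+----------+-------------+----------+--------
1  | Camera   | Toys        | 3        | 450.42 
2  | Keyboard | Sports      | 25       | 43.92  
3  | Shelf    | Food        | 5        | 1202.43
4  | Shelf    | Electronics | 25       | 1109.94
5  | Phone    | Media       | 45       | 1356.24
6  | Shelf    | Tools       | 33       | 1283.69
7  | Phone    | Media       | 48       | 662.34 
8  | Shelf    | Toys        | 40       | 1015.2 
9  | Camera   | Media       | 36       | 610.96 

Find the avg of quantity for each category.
SELECT category, AVG(quantity) as result
FROM sales
GROUP BY category

Result:
  Electronics: 25.00
  Food: 5.00
  Media: 43.00
  Sports: 25.00
  Tools: 33.00
  Toys: 21.50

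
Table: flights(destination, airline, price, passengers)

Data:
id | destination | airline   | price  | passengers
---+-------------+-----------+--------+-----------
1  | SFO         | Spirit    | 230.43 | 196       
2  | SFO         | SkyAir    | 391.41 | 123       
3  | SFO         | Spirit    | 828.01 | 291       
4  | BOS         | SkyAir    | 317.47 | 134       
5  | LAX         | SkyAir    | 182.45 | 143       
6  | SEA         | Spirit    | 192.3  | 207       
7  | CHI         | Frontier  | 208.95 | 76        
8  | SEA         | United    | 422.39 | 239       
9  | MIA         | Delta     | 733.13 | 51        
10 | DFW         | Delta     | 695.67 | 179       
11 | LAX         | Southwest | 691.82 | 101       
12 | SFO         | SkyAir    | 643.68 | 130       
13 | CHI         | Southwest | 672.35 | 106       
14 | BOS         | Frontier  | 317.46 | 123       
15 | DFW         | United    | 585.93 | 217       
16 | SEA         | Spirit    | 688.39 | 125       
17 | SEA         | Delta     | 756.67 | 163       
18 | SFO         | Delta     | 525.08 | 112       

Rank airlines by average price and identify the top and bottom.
SELECT airline, AVG(price)
FROM flights
GROUP BY airline
ORDER BY AVG(price)

All groups:
  Frontier: 263.21
  SkyAir: 383.75
  Spirit: 484.78
  United: 504.16
  Delta: 677.64
  Southwest: 682.09

Highest: Southwest (682.09)
Lowest: Frontier (263.21)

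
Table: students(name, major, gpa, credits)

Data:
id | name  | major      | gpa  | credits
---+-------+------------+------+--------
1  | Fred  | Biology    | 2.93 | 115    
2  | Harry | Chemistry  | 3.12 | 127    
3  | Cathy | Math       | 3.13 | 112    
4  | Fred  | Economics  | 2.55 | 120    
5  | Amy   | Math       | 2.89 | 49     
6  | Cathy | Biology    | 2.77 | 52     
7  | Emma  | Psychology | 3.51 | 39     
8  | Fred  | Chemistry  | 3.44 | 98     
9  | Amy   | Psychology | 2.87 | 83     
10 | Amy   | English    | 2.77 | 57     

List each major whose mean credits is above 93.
SELECT major, AVG(credits)
FROM students
GROUP BY major
HAVING AVG(credits) > 93

Result:
  Chemistry: avg=112.50
  Economics: avg=120.00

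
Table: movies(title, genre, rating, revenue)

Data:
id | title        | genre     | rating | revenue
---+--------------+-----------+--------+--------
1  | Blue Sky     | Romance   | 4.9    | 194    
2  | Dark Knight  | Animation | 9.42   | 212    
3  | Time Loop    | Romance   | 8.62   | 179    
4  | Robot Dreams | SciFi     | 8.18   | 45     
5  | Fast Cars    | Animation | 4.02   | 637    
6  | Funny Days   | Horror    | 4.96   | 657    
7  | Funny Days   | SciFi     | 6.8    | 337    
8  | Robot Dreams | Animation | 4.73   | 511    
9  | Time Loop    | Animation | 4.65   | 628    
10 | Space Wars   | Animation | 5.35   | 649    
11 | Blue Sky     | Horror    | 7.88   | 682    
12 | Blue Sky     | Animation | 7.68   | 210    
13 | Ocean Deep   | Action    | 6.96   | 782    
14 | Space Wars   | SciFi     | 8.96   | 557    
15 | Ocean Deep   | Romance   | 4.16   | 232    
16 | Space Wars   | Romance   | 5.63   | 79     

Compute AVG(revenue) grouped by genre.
SELECT genre, AVG(revenue) as result
FROM movies
GROUP BY genre

Result:
  Action: 782.00
  Animation: 474.50
  Horror: 669.50
  Romance: 171.00
  SciFi: 313.00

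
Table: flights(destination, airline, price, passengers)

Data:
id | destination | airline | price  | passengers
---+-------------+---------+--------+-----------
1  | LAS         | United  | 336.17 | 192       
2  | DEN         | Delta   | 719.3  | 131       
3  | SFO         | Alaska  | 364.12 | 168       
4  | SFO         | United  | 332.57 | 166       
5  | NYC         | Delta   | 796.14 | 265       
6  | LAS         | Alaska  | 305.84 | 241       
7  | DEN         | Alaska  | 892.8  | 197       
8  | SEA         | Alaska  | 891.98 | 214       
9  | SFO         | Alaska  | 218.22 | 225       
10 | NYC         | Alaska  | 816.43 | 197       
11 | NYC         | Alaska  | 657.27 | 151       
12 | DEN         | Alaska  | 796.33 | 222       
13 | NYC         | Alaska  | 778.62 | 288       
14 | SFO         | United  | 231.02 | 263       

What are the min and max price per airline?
SELECT airline, MIN(price), MAX(price)
FROM flights
GROUP BY airline

Result:
  Alaska: min=218.22, max=892.80
  Delta: min=719.30, max=796.14
  United: min=231.02, max=336.17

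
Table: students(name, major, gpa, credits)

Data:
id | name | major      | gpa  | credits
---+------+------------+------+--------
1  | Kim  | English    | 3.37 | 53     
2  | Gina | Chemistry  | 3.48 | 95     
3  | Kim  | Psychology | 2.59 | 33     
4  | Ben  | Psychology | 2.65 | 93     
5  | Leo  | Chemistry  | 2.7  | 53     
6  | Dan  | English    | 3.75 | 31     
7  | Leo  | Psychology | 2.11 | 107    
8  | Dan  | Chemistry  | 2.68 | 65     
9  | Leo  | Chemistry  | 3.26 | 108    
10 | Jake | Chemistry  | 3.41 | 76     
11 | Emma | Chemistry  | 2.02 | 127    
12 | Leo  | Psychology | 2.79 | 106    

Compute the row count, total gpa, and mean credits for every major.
SELECT major,
       COUNT(*) as cnt,
       SUM(gpa) as total_gpa,
       AVG(credits) as avg_credits
FROM students
GROUP BY major

Result:
  Chemistry: 6 records, 17.55 total gpa, 87.33 avg credits
  English: 2 records, 7.12 total gpa, 42.00 avg credits
  Psychology: 4 records, 10.14 total gpa, 84.75 avg credits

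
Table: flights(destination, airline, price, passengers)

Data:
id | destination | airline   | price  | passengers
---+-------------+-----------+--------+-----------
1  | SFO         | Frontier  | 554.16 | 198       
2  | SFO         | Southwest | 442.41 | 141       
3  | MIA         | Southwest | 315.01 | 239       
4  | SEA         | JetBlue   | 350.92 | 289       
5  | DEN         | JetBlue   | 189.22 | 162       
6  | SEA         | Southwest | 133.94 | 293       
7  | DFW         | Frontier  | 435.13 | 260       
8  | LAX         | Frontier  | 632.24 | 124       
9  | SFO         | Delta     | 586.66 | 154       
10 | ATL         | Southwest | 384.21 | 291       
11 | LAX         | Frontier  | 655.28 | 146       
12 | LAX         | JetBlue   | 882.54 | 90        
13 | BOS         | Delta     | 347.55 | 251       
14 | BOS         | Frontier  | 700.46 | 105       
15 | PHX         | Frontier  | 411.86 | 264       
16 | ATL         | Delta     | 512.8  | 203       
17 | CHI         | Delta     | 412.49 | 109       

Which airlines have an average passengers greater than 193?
SELECT airline, AVG(passengers)
FROM flights
GROUP BY airline
HAVING AVG(passengers) > 193

Result:
  Southwest: avg=241.00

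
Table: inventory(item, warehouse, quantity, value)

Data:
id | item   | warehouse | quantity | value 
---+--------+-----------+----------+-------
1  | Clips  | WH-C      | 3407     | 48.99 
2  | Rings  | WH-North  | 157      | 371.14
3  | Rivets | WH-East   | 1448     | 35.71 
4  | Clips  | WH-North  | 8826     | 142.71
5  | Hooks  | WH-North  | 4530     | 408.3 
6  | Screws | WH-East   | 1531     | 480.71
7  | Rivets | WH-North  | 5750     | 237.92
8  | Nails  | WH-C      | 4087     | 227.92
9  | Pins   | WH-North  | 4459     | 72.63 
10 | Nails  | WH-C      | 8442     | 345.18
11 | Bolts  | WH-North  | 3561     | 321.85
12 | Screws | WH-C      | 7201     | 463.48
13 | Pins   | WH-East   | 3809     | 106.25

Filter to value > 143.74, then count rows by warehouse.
SELECT warehouse, COUNT(*)
FROM inventory
WHERE value > 143.74
GROUP BY warehouse

Note: WHERE filters rows before grouping.

Result:
  WH-C: 3
  WH-East: 1
  WH-North: 4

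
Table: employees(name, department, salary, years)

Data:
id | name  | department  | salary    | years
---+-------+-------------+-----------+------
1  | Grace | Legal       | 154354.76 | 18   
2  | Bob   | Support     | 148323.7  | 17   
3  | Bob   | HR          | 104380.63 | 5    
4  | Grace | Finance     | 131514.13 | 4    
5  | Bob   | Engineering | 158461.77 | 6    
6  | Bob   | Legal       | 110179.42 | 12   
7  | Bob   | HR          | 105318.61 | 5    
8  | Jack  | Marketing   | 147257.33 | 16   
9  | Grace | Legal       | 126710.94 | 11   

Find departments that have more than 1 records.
SELECT department, COUNT(*) as cnt
FROM employees
GROUP BY department
HAVING COUNT(*) > 1

Result:
  HR: 2
  Legal: 3

Note: HAVING filters groups after aggregation, WHERE filters rows before.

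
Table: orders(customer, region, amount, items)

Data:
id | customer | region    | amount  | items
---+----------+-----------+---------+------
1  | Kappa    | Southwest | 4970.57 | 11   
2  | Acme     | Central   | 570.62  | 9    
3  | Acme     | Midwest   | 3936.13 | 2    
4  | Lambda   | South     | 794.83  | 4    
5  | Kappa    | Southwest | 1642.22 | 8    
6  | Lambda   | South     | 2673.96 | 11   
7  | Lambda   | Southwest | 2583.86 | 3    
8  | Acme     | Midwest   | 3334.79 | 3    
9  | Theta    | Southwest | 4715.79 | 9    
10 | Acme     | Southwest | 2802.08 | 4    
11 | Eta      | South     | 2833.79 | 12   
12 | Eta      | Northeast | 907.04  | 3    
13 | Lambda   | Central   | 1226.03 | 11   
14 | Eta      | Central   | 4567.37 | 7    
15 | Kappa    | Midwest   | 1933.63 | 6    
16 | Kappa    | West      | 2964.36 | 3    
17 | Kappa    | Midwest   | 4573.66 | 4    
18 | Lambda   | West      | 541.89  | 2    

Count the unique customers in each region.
SELECT region, COUNT(DISTINCT customer)
FROM orders
GROUP BY region

Result:
  Central: 3 distinct
  Midwest: 2 distinct
  Northeast: 1 distinct
  South: 2 distinct
  Southwest: 4 distinct
  West: 2 distinct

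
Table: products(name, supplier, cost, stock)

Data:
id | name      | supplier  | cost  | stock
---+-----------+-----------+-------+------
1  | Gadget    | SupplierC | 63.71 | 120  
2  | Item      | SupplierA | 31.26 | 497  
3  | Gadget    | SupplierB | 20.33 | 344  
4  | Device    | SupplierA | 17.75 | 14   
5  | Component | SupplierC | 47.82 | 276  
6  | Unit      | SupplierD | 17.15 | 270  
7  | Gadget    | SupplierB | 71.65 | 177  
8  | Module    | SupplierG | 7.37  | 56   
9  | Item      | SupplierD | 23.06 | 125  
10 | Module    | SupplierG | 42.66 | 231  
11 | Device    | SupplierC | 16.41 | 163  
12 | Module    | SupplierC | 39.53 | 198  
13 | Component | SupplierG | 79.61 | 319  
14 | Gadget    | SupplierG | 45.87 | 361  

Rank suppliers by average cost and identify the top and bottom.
SELECT supplier, AVG(cost)
FROM products
GROUP BY supplier
ORDER BY AVG(cost)

All groups:
  SupplierD: 20.11
  SupplierA: 24.51
  SupplierC: 41.87
  SupplierG: 43.88
  SupplierB: 45.99

Highest: SupplierB (45.99)
Lowest: SupplierD (20.11)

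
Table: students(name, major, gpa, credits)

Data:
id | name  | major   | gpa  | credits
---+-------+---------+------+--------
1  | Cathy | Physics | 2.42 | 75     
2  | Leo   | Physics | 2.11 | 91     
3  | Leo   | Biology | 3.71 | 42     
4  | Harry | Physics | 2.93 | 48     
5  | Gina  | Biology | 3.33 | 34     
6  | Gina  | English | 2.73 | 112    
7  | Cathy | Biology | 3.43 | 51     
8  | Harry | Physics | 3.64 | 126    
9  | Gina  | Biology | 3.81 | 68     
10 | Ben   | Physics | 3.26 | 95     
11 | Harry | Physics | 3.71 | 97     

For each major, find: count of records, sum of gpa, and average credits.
SELECT major,
       COUNT(*) as cnt,
       SUM(gpa) as total_gpa,
       AVG(credits) as avg_credits
FROM students
GROUP BY major

Result:
  Biology: 4 records, 14.28 total gpa, 48.75 avg credits
  English: 1 records, 2.73 total gpa, 112.00 avg credits
  Physics: 6 records, 18.07 total gpa, 88.67 avg credits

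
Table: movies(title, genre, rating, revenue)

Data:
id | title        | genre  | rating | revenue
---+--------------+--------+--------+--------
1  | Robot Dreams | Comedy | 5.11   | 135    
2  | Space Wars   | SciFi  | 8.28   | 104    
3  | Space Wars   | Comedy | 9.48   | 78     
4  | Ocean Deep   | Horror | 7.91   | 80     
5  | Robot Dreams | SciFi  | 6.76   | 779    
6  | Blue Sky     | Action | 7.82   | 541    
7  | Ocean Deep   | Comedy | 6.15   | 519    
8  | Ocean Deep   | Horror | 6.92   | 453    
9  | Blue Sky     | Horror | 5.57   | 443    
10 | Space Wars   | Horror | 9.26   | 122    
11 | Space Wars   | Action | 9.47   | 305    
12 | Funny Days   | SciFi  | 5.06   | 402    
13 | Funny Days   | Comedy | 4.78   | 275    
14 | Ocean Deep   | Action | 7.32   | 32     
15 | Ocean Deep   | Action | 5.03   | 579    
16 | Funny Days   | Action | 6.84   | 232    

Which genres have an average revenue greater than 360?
SELECT genre, AVG(revenue)
FROM movies
GROUP BY genre
HAVING AVG(revenue) > 360

Result:
  SciFi: avg=428.33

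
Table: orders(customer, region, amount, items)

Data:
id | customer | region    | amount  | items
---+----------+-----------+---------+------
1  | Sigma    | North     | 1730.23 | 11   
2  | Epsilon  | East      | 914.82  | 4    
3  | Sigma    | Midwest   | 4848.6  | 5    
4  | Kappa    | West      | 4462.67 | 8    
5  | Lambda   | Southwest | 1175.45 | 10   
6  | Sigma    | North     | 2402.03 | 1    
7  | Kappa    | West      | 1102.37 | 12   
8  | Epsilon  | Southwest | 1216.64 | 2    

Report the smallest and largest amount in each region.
SELECT region, MIN(amount), MAX(amount)
FROM orders
GROUP BY region

Result:
  East: min=914.82, max=914.82
  Midwest: min=4848.60, max=4848.60
  North: min=1730.23, max=2402.03
  Southwest: min=1175.45, max=1216.64
  West: min=1102.37, max=4462.67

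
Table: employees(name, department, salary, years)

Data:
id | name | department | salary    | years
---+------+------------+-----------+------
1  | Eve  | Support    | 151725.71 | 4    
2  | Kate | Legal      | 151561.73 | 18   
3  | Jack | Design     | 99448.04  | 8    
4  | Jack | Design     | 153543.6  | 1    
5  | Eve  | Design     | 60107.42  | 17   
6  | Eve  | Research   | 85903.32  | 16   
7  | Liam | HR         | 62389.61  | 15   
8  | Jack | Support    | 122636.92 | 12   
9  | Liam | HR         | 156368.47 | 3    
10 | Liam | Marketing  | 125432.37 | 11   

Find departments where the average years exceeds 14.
SELECT department, AVG(years)
FROM employees
GROUP BY department
HAVING AVG(years) > 14

Result:
  Legal: avg=18.00
  Research: avg=16.00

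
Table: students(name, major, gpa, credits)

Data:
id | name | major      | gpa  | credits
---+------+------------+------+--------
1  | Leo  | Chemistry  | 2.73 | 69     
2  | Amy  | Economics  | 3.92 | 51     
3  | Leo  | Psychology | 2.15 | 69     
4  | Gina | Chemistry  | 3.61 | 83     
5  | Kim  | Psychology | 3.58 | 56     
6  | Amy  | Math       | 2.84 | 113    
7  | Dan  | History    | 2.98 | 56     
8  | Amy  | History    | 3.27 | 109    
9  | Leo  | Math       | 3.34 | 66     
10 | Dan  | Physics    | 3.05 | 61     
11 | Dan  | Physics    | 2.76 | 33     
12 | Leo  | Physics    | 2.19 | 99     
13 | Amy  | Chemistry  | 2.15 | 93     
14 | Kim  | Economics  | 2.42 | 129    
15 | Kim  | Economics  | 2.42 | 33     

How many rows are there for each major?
SELECT major, COUNT(*) as count
FROM students
GROUP BY major

Result:
  Chemistry: 3
  Economics: 3
  History: 2
  Math: 2
  Physics: 3
  Psychology: 2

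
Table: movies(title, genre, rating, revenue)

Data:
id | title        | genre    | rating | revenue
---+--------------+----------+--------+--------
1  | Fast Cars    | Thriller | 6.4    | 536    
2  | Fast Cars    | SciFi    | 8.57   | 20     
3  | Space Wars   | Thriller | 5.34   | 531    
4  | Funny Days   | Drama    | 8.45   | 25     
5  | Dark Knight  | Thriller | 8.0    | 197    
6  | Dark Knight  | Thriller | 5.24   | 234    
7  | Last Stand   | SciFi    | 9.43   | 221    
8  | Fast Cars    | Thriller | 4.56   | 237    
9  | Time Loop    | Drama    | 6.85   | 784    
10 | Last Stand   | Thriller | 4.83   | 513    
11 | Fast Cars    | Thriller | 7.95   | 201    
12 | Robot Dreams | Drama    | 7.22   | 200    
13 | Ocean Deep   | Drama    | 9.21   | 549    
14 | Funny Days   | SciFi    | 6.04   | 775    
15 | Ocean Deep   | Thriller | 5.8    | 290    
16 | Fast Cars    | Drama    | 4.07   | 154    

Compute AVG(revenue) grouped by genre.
SELECT genre, AVG(revenue) as result
FROM movies
GROUP BY genre

Result:
  Drama: 342.40
  SciFi: 338.67
  Thriller: 342.38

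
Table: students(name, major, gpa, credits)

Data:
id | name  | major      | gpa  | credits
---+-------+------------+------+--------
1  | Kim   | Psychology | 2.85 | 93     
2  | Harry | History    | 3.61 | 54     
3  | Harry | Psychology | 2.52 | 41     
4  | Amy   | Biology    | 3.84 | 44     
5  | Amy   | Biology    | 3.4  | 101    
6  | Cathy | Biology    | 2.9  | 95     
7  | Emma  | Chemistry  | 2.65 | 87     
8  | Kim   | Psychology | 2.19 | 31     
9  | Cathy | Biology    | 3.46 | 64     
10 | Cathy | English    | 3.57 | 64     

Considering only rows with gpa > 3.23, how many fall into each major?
SELECT major, COUNT(*)
FROM students
WHERE gpa > 3.23
GROUP BY major

Note: WHERE filters rows before grouping.

Result:
  Biology: 3
  English: 1
  History: 1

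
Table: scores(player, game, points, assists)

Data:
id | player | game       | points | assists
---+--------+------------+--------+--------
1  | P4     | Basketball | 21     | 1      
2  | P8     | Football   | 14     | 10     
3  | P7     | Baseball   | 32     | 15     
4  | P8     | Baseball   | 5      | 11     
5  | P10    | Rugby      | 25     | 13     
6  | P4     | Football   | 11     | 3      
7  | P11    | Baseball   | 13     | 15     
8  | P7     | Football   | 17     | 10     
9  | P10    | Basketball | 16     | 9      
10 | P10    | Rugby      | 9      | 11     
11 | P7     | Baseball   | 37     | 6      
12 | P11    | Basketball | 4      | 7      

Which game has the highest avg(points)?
SELECT game, AVG(points) as val
FROM scores
GROUP BY game
ORDER BY val DESC
LIMIT 1

Result: Baseball with avg(points) = 21.75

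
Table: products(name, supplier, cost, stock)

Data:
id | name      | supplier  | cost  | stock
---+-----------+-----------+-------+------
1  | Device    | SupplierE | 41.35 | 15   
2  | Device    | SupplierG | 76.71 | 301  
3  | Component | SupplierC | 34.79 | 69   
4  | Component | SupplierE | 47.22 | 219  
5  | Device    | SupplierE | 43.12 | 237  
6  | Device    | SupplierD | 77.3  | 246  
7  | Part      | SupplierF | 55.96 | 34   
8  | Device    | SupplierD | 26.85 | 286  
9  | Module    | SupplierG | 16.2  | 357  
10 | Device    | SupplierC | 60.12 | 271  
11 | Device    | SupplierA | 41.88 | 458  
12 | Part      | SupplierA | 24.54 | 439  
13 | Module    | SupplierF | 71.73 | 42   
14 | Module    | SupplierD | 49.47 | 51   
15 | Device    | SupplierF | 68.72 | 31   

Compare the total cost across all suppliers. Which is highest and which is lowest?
SELECT supplier, SUM(cost)
FROM products
GROUP BY supplier
ORDER BY SUM(cost)

All groups:
  SupplierA: 66.42
  SupplierG: 92.91
  SupplierC: 94.91
  SupplierE: 131.69
  SupplierD: 153.62
  SupplierF: 196.41

Highest: SupplierF (196.41)
Lowest: SupplierA (66.42)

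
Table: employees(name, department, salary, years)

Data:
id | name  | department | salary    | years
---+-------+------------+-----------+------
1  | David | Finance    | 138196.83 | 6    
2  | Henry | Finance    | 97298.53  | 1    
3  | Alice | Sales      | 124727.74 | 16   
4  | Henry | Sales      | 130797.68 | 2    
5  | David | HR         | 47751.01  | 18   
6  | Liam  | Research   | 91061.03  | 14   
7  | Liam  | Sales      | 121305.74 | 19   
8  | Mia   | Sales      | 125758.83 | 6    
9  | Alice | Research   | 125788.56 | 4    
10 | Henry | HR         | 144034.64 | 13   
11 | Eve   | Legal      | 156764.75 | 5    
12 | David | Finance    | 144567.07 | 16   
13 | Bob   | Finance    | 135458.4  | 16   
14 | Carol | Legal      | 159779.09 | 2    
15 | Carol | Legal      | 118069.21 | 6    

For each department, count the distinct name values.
SELECT department, COUNT(DISTINCT name)
FROM employees
GROUP BY department

Result:
  Finance: 3 distinct
  HR: 2 distinct
  Legal: 2 distinct
  Research: 2 distinct
  Sales: 4 distinct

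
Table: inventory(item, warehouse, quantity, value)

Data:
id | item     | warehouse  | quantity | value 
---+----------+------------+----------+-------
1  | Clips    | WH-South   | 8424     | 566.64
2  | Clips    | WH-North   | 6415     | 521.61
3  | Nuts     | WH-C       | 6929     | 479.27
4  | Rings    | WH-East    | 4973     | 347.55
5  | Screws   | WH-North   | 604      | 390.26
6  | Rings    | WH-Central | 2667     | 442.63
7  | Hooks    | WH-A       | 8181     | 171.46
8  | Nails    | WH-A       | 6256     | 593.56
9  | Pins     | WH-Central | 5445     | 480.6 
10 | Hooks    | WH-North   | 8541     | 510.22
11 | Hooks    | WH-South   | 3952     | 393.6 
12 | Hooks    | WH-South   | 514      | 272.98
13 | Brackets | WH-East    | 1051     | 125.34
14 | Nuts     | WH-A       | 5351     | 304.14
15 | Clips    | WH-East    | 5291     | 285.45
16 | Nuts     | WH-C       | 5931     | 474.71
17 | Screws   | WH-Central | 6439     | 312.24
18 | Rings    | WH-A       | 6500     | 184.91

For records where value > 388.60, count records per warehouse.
SELECT warehouse, COUNT(*)
FROM inventory
WHERE value > 388.60
GROUP BY warehouse

Note: WHERE filters rows before grouping.

Result:
  WH-A: 1
  WH-C: 2
  WH-Central: 2
  WH-North: 3
  WH-South: 2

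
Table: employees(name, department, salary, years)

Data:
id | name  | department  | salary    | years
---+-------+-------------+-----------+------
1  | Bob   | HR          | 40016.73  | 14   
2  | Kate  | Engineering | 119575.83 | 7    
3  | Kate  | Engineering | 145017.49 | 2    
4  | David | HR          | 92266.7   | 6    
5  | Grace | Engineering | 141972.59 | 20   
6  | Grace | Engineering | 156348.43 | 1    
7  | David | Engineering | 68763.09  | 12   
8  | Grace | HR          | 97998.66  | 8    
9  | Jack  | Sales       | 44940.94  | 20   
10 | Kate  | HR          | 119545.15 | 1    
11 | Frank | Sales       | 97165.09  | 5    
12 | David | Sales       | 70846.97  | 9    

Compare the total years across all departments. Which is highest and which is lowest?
SELECT department, SUM(years)
FROM employees
GROUP BY department
ORDER BY SUM(years)

All groups:
  HR: 29
  Sales: 34
  Engineering: 42

Highest: Engineering (42)
Lowest: HR (29)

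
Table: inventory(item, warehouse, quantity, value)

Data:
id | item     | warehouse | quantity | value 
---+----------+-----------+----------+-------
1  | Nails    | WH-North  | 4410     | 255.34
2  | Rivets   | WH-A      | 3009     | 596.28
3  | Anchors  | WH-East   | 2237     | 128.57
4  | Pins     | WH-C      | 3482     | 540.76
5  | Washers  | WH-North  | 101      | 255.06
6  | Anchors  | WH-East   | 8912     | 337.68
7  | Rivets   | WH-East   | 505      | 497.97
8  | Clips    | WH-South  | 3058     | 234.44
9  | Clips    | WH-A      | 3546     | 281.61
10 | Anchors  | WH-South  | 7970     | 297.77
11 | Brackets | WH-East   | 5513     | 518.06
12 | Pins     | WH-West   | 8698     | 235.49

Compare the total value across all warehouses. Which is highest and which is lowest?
SELECT warehouse, SUM(value)
FROM inventory
GROUP BY warehouse
ORDER BY SUM(value)

All groups:
  WH-West: 235.49
  WH-North: 510.40
  WH-South: 532.21
  WH-C: 540.76
  WH-A: 877.89
  WH-East: 1482.28

Highest: WH-East (1482.28)
Lowest: WH-West (235.49)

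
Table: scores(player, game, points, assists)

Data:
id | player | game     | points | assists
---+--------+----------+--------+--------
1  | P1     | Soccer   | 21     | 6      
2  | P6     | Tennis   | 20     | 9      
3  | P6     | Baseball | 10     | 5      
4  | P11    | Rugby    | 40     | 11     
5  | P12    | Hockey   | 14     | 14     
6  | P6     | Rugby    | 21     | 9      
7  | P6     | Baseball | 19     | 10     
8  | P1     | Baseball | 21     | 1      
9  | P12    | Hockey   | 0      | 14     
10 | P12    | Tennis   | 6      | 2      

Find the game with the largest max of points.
SELECT game, MAX(points) as val
FROM scores
GROUP BY game
ORDER BY val DESC
LIMIT 1

Result: Rugby with max(points) = 40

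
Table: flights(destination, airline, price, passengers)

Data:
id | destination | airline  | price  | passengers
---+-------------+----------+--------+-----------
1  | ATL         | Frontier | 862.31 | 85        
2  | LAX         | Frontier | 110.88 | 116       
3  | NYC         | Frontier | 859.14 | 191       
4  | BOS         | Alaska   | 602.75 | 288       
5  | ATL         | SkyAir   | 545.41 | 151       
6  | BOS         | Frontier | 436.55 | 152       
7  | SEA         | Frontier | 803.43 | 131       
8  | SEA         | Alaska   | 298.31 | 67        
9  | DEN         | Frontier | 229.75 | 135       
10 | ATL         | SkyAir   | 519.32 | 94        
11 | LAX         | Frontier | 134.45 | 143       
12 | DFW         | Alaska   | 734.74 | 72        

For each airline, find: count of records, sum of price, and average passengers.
SELECT airline,
       COUNT(*) as cnt,
       SUM(price) as total_price,
       AVG(passengers) as avg_passengers
FROM flights
GROUP BY airline

Result:
  Alaska: 3 records, 1635.80 total price, 142.33 avg passengers
  Frontier: 7 records, 3436.51 total price, 136.14 avg passengers
  SkyAir: 2 records, 1064.73 total price, 122.50 avg passengers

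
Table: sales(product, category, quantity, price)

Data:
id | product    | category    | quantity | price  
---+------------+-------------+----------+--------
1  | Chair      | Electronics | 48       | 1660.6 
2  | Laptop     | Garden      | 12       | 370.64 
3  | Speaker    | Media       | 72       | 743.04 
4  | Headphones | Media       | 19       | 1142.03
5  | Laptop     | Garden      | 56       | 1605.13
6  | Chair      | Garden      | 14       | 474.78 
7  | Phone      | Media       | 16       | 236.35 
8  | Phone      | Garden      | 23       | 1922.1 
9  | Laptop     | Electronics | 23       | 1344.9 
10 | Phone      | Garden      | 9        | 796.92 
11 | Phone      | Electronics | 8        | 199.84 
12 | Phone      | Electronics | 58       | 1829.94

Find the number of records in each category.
SELECT category, COUNT(*) as count
FROM sales
GROUP BY category

Result:
  Electronics: 4
  Garden: 5
  Media: 3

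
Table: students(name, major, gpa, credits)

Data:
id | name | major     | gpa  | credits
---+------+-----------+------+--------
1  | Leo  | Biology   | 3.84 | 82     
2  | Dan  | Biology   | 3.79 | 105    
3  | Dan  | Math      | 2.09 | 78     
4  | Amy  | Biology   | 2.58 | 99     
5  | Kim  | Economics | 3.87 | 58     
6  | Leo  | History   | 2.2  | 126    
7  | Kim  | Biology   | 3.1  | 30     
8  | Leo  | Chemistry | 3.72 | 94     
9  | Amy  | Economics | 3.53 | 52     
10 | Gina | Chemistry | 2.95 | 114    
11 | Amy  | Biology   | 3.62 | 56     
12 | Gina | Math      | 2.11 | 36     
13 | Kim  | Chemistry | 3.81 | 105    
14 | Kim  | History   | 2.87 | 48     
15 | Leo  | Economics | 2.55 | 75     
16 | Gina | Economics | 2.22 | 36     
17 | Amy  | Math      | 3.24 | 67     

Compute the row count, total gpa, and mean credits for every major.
SELECT major,
       COUNT(*) as cnt,
       SUM(gpa) as total_gpa,
       AVG(credits) as avg_credits
FROM students
GROUP BY major

Result:
  Biology: 5 records, 16.93 total gpa, 74.40 avg credits
  Chemistry: 3 records, 10.48 total gpa, 104.33 avg credits
  Economics: 4 records, 12.17 total gpa, 55.25 avg credits
  History: 2 records, 5.07 total gpa, 87.00 avg credits
  Math: 3 records, 7.44 total gpa, 60.33 avg credits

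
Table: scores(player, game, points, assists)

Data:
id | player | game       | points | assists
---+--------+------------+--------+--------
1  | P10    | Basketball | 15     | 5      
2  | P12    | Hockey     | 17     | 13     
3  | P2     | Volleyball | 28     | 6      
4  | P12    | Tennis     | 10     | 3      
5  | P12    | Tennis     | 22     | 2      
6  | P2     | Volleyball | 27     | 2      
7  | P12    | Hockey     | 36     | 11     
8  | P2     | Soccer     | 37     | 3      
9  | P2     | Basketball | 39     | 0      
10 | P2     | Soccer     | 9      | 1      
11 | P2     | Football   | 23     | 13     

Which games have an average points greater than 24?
SELECT game, AVG(points)
FROM scores
GROUP BY game
HAVING AVG(points) > 24

Result:
  Basketball: avg=27.00
  Hockey: avg=26.50
  Volleyball: avg=27.50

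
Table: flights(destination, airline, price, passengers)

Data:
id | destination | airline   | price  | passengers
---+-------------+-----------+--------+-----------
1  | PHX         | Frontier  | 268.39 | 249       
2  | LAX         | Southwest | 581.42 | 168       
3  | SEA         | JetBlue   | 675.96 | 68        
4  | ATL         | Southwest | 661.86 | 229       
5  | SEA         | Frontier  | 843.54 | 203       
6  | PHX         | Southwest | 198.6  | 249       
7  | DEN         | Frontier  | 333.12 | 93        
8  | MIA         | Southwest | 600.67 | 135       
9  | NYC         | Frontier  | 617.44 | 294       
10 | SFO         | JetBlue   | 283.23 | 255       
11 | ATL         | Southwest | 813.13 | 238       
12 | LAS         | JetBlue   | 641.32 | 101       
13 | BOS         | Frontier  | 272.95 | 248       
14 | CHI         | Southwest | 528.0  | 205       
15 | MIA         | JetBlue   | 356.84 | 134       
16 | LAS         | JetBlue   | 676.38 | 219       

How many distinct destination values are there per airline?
SELECT airline, COUNT(DISTINCT destination)
FROM flights
GROUP BY airline

Result:
  Frontier: 5 distinct
  JetBlue: 4 distinct
  Southwest: 5 distinct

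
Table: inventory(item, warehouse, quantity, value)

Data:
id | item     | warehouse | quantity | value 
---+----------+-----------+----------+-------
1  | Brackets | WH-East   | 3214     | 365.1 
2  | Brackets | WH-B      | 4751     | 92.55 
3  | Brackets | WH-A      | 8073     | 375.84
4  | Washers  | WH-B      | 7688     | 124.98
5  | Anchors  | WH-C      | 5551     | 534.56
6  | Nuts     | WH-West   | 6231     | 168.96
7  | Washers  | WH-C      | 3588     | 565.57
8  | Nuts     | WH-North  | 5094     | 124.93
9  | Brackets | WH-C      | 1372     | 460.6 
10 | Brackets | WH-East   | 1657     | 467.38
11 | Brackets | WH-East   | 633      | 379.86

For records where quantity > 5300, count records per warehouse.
SELECT warehouse, COUNT(*)
FROM inventory
WHERE quantity > 5300
GROUP BY warehouse

Note: WHERE filters rows before grouping.

Result:
  WH-A: 1
  WH-B: 1
  WH-C: 1
  WH-West: 1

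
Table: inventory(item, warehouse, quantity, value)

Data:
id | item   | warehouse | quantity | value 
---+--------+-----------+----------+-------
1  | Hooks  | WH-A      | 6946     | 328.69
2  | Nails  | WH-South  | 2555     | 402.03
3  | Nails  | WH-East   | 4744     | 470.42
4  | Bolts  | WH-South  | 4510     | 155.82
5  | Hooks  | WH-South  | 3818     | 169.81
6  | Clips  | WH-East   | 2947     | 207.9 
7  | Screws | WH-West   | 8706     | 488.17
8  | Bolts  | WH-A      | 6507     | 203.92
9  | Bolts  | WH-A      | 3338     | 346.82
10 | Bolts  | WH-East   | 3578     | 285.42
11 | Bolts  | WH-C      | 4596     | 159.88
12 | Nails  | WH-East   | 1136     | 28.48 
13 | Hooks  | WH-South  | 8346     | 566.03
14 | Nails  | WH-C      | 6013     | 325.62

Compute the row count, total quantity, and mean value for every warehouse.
SELECT warehouse,
       COUNT(*) as cnt,
       SUM(quantity) as total_quantity,
       AVG(value) as avg_value
FROM inventory
GROUP BY warehouse

Result:
  WH-A: 3 records, 16791 total quantity, 293.14 avg value
  WH-C: 2 records, 10609 total quantity, 242.75 avg value
  WH-East: 4 records, 12405 total quantity, 248.06 avg value
  WH-South: 4 records, 19229 total quantity, 323.42 avg value
  WH-West: 1 records, 8706 total quantity, 488.17 avg value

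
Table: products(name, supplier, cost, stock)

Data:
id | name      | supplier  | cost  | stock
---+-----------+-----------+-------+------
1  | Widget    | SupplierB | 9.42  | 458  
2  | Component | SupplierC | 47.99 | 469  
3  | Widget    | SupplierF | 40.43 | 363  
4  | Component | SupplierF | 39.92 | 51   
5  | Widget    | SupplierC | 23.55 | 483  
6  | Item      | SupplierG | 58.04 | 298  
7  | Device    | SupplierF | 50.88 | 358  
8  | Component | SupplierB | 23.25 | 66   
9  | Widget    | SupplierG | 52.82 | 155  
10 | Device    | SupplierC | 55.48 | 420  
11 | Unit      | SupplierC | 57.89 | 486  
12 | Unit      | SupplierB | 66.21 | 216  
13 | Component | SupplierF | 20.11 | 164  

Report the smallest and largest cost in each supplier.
SELECT supplier, MIN(cost), MAX(cost)
FROM products
GROUP BY supplier

Result:
  SupplierB: min=9.42, max=66.21
  SupplierC: min=23.55, max=57.89
  SupplierF: min=20.11, max=50.88
  SupplierG: min=52.82, max=58.04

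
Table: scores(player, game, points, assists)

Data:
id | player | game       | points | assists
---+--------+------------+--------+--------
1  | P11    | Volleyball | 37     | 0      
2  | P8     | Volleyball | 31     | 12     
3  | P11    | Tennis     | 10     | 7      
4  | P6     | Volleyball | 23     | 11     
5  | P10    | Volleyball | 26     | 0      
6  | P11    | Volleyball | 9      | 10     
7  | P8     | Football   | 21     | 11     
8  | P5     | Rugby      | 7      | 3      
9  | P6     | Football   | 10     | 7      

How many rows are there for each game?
SELECT game, COUNT(*) as count
FROM scores
GROUP BY game

Result:
  Football: 2
  Rugby: 1
  Tennis: 1
  Volleyball: 5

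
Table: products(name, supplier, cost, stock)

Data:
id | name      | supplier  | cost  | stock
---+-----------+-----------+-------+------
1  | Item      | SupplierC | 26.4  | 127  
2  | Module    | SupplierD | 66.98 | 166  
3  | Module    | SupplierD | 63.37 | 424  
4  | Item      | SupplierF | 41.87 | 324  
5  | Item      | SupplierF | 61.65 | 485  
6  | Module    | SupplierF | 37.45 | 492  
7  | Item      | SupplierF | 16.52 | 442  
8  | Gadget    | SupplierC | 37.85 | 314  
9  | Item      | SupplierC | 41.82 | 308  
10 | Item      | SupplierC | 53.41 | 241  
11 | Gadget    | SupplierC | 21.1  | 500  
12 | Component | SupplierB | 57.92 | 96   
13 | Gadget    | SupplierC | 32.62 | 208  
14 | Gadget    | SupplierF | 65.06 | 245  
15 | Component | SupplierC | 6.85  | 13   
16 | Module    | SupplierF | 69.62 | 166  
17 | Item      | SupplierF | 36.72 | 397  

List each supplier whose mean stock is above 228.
SELECT supplier, AVG(stock)
FROM products
GROUP BY supplier
HAVING AVG(stock) > 228

Result:
  SupplierC: avg=244.43
  SupplierD: avg=295.00
  SupplierF: avg=364.43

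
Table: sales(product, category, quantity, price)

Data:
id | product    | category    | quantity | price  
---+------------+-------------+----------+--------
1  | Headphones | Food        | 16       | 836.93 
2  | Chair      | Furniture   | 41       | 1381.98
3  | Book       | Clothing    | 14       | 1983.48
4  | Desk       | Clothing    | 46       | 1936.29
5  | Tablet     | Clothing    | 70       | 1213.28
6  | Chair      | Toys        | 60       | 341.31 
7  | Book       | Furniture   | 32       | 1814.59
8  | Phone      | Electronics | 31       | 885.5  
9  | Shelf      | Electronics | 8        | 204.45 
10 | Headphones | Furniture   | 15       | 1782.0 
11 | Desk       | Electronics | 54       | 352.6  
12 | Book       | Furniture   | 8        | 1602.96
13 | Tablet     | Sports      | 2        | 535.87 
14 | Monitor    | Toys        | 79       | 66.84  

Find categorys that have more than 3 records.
SELECT category, COUNT(*) as cnt
FROM sales
GROUP BY category
HAVING COUNT(*) > 3

Result:
  Furniture: 4

Note: HAVING filters groups after aggregation, WHERE filters rows before.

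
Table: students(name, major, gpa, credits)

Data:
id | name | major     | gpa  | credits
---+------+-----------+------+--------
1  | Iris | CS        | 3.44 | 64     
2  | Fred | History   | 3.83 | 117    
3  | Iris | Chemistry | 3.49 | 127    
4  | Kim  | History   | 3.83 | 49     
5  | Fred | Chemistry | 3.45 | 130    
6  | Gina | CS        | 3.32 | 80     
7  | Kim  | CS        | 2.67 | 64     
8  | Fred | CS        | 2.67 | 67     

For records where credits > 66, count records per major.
SELECT major, COUNT(*)
FROM students
WHERE credits > 66
GROUP BY major

Note: WHERE filters rows before grouping.

Result:
  CS: 2
  Chemistry: 2
  History: 1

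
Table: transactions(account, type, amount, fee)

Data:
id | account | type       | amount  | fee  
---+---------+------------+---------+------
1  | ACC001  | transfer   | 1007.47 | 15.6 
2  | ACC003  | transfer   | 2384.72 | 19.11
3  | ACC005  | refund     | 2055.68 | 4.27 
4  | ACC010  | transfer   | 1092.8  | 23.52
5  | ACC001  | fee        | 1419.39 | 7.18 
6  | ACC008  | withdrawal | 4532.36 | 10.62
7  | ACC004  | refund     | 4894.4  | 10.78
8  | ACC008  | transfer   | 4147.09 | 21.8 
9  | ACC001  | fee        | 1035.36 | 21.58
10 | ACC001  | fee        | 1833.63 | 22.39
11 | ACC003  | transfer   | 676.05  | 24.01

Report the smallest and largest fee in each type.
SELECT type, MIN(fee), MAX(fee)
FROM transactions
GROUP BY type

Result:
  fee: min=7.18, max=22.39
  refund: min=4.27, max=10.78
  transfer: min=15.60, max=24.01
  withdrawal: min=10.62, max=10.62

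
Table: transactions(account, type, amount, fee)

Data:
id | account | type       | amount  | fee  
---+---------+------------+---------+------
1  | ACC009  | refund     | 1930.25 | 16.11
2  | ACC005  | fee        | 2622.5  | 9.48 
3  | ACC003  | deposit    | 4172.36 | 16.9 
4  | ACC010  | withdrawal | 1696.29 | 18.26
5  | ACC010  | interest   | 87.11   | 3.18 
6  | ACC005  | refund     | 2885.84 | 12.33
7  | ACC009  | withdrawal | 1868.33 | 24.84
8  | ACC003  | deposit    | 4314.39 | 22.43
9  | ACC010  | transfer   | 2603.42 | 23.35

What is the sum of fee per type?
SELECT type, SUM(fee) as result
FROM transactions
GROUP BY type

Result:
  deposit: 39.33
  fee: 9.48
  interest: 3.18
  refund: 28.44
  transfer: 23.35
  withdrawal: 43.10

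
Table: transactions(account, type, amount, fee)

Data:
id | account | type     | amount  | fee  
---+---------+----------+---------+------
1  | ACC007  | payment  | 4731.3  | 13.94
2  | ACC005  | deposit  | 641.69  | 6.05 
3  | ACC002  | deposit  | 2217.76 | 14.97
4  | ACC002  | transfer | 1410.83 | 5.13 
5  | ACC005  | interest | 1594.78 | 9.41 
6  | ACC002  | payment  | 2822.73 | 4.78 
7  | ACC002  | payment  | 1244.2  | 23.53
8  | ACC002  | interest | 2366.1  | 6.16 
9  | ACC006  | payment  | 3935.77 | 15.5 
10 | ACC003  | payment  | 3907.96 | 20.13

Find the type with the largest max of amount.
SELECT type, MAX(amount) as val
FROM transactions
GROUP BY type
ORDER BY val DESC
LIMIT 1

Result: payment with max(amount) = 4731.30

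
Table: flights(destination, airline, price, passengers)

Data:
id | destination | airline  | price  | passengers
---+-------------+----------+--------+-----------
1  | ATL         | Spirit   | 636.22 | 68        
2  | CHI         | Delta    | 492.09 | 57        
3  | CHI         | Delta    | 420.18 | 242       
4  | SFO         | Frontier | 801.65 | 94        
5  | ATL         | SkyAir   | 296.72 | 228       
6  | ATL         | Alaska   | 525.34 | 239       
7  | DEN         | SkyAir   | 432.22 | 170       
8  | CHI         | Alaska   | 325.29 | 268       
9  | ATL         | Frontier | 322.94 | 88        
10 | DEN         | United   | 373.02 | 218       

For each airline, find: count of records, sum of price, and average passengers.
SELECT airline,
       COUNT(*) as cnt,
       SUM(price) as total_price,
       AVG(passengers) as avg_passengers
FROM flights
GROUP BY airline

Result:
  Alaska: 2 records, 850.63 total price, 253.50 avg passengers
  Delta: 2 records, 912.27 total price, 149.50 avg passengers
  Frontier: 2 records, 1124.59 total price, 91.00 avg passengers
  SkyAir: 2 records, 728.94 total price, 199.00 avg passengers
  Spirit: 1 records, 636.22 total price, 68.00 avg passengers
  United: 1 records, 373.02 total price, 218.00 avg passengers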